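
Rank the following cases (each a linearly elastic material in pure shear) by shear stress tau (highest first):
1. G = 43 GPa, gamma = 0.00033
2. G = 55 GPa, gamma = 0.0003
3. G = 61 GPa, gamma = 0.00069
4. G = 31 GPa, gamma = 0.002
Model: a linearly elastic material in pure shear, so tau = G·gamma (SI units).
  Case 1: tau = (4.3 × 10¹⁰) × 0.00033 = 1.419 × 10⁷ Pa = 14.19 MPa
  Case 2: tau = (5.5 × 10¹⁰) × 0.0003 = 1.65 × 10⁷ Pa = 16.5 MPa
  Case 3: tau = (6.1 × 10¹⁰) × 0.00069 = 4.209 × 10⁷ Pa = 42.09 MPa
  Case 4: tau = (3.1 × 10¹⁰) × 0.002 = 6.2 × 10⁷ Pa = 62 MPa
Ordering: 62 MPa (case 4) > 42.09 MPa (case 3) > 16.5 MPa (case 2) > 14.19 MPa (case 1)
Final answer: 4, 3, 2, 1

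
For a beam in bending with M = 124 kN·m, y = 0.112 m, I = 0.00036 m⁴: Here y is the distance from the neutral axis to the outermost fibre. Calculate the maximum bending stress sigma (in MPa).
Model: a beam in bending, so sigma = (M·y) / I.
Convert to SI units:
  M = 124 kN·m = 124000 N·m
Substitute:
  sigma = (124000 × 0.112) / 0.00036
  sigma = 3.858 × 10⁷ Pa
Convert: sigma = 3.858 × 10⁷ Pa = 38.58 MPa
Final answer: sigma = 38.58 MPa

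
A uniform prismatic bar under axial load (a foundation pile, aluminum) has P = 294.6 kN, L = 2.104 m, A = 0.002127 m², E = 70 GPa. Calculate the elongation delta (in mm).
Model: a uniform prismatic bar under axial load, so delta = (P·L) / (A·E).
Convert to SI units:
  P = 294.6 kN = 294600 N
  E = 70 GPa = 7 × 10¹⁰ Pa
Substitute:
  delta = (294600 × 2.104) / (0.002127 × (7 × 10¹⁰))
  delta = 0.004163 m
Convert: delta = 0.004163 m = 4.163 mm
Final answer: delta = 4.163 mm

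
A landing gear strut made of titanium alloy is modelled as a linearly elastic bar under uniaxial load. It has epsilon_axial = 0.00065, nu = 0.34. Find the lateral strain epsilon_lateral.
Model: a linearly elastic bar under uniaxial load, so epsilon_lateral = -nu·epsilon_axial.
Substitute:
  epsilon_lateral = -(0.34 × 0.00065)
  epsilon_lateral = -0.000221
Final answer: epsilon_lateral = -0.000221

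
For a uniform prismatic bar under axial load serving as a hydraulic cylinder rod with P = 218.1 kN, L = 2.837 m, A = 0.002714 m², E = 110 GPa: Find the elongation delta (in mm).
Model: a uniform prismatic bar under axial load, so delta = (P·L) / (A·E).
Convert to SI units:
  P = 218.1 kN = 218100 N
  E = 110 GPa = 1.1 × 10¹¹ Pa
Substitute:
  delta = (218100 × 2.837) / (0.002714 × (1.1 × 10¹¹))
  delta = 0.002073 m
Convert: delta = 0.002073 m = 2.073 mm
Final answer: delta = 2.073 mm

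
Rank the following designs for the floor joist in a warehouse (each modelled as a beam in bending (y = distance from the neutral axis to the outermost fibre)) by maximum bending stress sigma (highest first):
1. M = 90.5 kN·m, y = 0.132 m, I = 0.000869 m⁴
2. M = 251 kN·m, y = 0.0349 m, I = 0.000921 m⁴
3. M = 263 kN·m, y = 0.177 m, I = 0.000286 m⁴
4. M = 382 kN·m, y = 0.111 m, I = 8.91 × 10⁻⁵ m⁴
Model: a beam in bending (y = distance from the neutral axis to the outermost fibre), so sigma = (M·y) / I (SI units).
  Case 1: sigma = (90500 × 0.132) / 0.000869 = 1.375 × 10⁷ Pa = 13.75 MPa
  Case 2: sigma = (251000 × 0.0349) / 0.000921 = 9.511 × 10⁶ Pa = 9.511 MPa
  Case 3: sigma = (263000 × 0.177) / 0.000286 = 1.628 × 10⁸ Pa = 162.8 MPa
  Case 4: sigma = (382000 × 0.111) / (8.91 × 10⁻⁵) = 4.759 × 10⁸ Pa = 475.9 MPa
Ordering: 475.9 MPa (case 4) > 162.8 MPa (case 3) > 13.75 MPa (case 1) > 9.511 MPa (case 2)
Final answer: 4, 3, 1, 2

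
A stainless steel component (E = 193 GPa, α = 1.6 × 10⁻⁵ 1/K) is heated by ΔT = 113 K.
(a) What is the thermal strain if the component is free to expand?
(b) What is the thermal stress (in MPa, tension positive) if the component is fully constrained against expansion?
(a) Free thermal strain ε_th = α·ΔT = (1.6 × 10⁻⁵) × 113 = 0.001808
(b) Fully constrained, the expansion is suppressed, so σ = -E·α·ΔT. Convert E = 193 GPa = 1.93 × 10¹¹ Pa.
  σ = -(1.93 × 10¹¹) × (1.6 × 10⁻⁵) × 113 = -3.489 × 10⁸ Pa = -348.9 MPa (compressive)
Final answer: (a) ε_th = 0.001808, (b) σ = -348.9 MPa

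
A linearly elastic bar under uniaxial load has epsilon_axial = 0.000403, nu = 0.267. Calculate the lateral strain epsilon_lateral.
Model: a linearly elastic bar under uniaxial load, so epsilon_lateral = -nu·epsilon_axial.
Substitute:
  epsilon_lateral = -(0.267 × 0.000403)
  epsilon_lateral = -0.0001076
Final answer: epsilon_lateral = -0.0001076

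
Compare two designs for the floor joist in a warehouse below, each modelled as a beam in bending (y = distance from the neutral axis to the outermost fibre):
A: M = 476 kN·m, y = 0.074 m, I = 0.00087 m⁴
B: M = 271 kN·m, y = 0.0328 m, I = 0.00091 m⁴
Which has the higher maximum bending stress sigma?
Model: a beam in bending (y = distance from the neutral axis to the outermost fibre), so sigma = (M·y) / I (SI units).
  A: sigma = (476000 × 0.074) / 0.00087 = 4.049 × 10⁷ Pa = 40.49 MPa
  B: sigma = (271000 × 0.0328) / 0.00091 = 9.768 × 10⁶ Pa = 9.768 MPa
40.49 MPa > 9.768 MPa, so A is larger.
Final answer: A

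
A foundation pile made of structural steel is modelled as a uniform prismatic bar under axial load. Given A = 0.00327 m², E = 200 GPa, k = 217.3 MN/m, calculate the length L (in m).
Model: a uniform prismatic bar under axial load, so k = (A·E) / L.
Solve for L: L = (A·E) / k.
Convert to SI units:
  E = 200 GPa = 2 × 10¹¹ Pa
  k = 217.3 MN/m = 2.173 × 10⁸ N/m
Substitute:
  L = (0.00327 × (2 × 10¹¹)) / (2.173 × 10⁸)
  L = 3.01 m
Final answer: L = 3.01 m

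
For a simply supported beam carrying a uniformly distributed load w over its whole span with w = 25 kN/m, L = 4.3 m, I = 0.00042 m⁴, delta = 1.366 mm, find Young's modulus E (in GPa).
Model: a simply supported beam carrying a uniformly distributed load w over its whole span, so delta = (5·w·L^4) / (384·E·I).
Solve for E: E = (5·w·L^4) / (384·delta·I).
Convert to SI units:
  w = 25 kN/m = 25000 N/m
  delta = 1.366 mm = 0.001366 m
Substitute:
  E = (5 × 25000 × 4.3^4) / (384 × 0.001366 × 0.00042)
  E = 1.94 × 10¹¹ Pa
Convert: E = 1.94 × 10¹¹ Pa = 194 GPa
Final answer: E = 194 GPa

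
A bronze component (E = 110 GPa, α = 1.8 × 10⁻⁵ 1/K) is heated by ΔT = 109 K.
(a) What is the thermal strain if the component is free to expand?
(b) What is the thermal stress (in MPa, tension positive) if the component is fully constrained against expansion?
(a) Free thermal strain ε_th = α·ΔT = (1.8 × 10⁻⁵) × 109 = 0.001962
(b) Fully constrained, the expansion is suppressed, so σ = -E·α·ΔT. Convert E = 110 GPa = 1.1 × 10¹¹ Pa.
  σ = -(1.1 × 10¹¹) × (1.8 × 10⁻⁵) × 109 = -2.158 × 10⁸ Pa = -215.8 MPa (compressive)
Final answer: (a) ε_th = 0.001962, (b) σ = -215.8 MPa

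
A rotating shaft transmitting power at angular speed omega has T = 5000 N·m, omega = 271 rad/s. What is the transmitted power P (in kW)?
Model: a rotating shaft transmitting power at angular speed omega, so P = T·omega.
Substitute:
  P = 5000 × 271
  P = 1.355 × 10⁶ W
Convert: P = 1.355 × 10⁶ W = 1355 kW
Final answer: P = 1355 kW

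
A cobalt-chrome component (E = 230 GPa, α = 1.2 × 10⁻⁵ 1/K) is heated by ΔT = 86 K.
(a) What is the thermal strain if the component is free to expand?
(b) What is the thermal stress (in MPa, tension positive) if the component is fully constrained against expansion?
(a) Free thermal strain ε_th = α·ΔT = (1.2 × 10⁻⁵) × 86 = 0.001032
(b) Fully constrained, the expansion is suppressed, so σ = -E·α·ΔT. Convert E = 230 GPa = 2.3 × 10¹¹ Pa.
  σ = -(2.3 × 10¹¹) × (1.2 × 10⁻⁵) × 86 = -2.374 × 10⁸ Pa = -237.4 MPa (compressive)
Final answer: (a) ε_th = 0.001032, (b) σ = -237.4 MPa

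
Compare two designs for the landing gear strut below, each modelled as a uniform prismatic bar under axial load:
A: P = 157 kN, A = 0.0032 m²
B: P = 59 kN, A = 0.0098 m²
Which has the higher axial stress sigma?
Model: a uniform prismatic bar under axial load, so sigma = P / A (SI units).
  A: sigma = 157000 / 0.0032 = 4.906 × 10⁷ Pa = 49.06 MPa
  B: sigma = 59000 / 0.0098 = 6.02 × 10⁶ Pa = 6.02 MPa
49.06 MPa > 6.02 MPa, so A is larger.
Final answer: A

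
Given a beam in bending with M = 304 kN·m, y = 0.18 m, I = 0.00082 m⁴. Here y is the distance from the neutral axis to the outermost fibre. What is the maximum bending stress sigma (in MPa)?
Model: a beam in bending, so sigma = (M·y) / I.
Convert to SI units:
  M = 304 kN·m = 304000 N·m
Substitute:
  sigma = (304000 × 0.18) / 0.00082
  sigma = 6.673 × 10⁷ Pa
Convert: sigma = 6.673 × 10⁷ Pa = 66.73 MPa
Final answer: sigma = 66.73 MPa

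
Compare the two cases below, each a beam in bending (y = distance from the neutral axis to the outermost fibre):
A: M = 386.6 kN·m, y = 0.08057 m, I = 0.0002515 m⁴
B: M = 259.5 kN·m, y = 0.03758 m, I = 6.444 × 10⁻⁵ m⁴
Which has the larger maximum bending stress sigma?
Model: a beam in bending (y = distance from the neutral axis to the outermost fibre), so sigma = (M·y) / I (SI units).
  A: sigma = (386600 × 0.08057) / 0.0002515 = 1.239 × 10⁸ Pa = 123.9 MPa
  B: sigma = (259500 × 0.03758) / (6.444 × 10⁻⁵) = 1.513 × 10⁸ Pa = 151.3 MPa
151.3 MPa > 123.9 MPa, so B is larger.
Final answer: B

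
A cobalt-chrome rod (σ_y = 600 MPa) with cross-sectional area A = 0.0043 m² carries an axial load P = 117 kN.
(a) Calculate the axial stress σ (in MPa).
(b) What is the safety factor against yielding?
(a) Axial stress σ = P/A. Convert P = 117 kN = 117000 N.
  σ = 117000 / 0.0043 = 2.721 × 10⁷ Pa = 27.21 MPa
(b) Safety factor SF = σ_y/σ = 600 / 27.21 = 22.05
Final answer: (a) σ = 27.21 MPa, (b) SF = 22.05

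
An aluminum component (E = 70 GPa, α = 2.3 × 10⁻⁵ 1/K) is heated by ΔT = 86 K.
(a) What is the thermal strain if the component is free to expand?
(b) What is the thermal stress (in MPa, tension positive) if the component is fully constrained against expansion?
(a) Free thermal strain ε_th = α·ΔT = (2.3 × 10⁻⁵) × 86 = 0.001978
(b) Fully constrained, the expansion is suppressed, so σ = -E·α·ΔT. Convert E = 70 GPa = 7 × 10¹⁰ Pa.
  σ = -(7 × 10¹⁰) × (2.3 × 10⁻⁵) × 86 = -1.385 × 10⁸ Pa = -138.5 MPa (compressive)
Final answer: (a) ε_th = 0.001978, (b) σ = -138.5 MPa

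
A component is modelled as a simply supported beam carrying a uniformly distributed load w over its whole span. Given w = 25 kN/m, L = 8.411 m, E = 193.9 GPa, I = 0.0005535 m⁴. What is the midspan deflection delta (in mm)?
Model: a simply supported beam carrying a uniformly distributed load w over its whole span, so delta = (5·w·L^4) / (384·E·I).
Convert to SI units:
  w = 25 kN/m = 25000 N/m
  E = 193.9 GPa = 1.939 × 10¹¹ Pa
Substitute:
  delta = (5 × 25000 × 8.411^4) / (384 × (1.939 × 10¹¹) × 0.0005535)
  delta = 0.01518 m
Convert: delta = 0.01518 m = 15.18 mm
Final answer: delta = 15.18 mm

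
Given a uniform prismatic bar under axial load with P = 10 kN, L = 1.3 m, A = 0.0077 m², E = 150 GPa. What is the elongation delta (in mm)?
Model: a uniform prismatic bar under axial load, so delta = (P·L) / (A·E).
Convert to SI units:
  P = 10 kN = 10000 N
  E = 150 GPa = 1.5 × 10¹¹ Pa
Substitute:
  delta = (10000 × 1.3) / (0.0077 × (1.5 × 10¹¹))
  delta = 1.126 × 10⁻⁵ m
Convert: delta = 1.126 × 10⁻⁵ m = 0.01126 mm
Final answer: delta = 0.01126 mm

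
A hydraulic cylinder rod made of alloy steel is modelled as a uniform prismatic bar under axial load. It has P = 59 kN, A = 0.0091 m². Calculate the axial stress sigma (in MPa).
Model: a uniform prismatic bar under axial load, so sigma = P / A.
Convert to SI units:
  P = 59 kN = 59000 N
Substitute:
  sigma = 59000 / 0.0091
  sigma = 6.484 × 10⁶ Pa
Convert: sigma = 6.484 × 10⁶ Pa = 6.484 MPa
Final answer: sigma = 6.484 MPa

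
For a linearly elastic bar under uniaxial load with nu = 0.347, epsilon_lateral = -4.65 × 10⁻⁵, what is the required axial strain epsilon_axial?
Model: a linearly elastic bar under uniaxial load, so epsilon_lateral = -nu·epsilon_axial.
Solve for epsilon_axial: epsilon_axial = -epsilon_lateral / nu.
Substitute:
  epsilon_axial = -(-4.65 × 10⁻⁵) / 0.347
  epsilon_axial = 0.000134
Final answer: epsilon_axial = 0.000134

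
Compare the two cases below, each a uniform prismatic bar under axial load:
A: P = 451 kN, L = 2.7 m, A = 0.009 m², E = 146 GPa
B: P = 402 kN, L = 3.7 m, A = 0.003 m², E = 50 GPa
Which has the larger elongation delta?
Model: a uniform prismatic bar under axial load, so delta = (P·L) / (A·E) (SI units).
  A: delta = (451000 × 2.7) / (0.009 × (1.46 × 10¹¹)) = 0.0009267 m = 0.9267 mm
  B: delta = (402000 × 3.7) / (0.003 × (5 × 10¹⁰)) = 0.009916 m = 9.916 mm
9.916 mm > 0.9267 mm, so B is larger.
Final answer: B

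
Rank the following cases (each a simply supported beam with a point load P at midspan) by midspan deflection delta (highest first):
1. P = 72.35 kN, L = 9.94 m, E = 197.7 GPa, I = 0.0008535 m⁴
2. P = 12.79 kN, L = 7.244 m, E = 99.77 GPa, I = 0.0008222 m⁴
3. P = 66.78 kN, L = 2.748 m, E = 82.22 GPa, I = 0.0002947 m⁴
Model: a simply supported beam with a point load P at midspan, so delta = (P·L^3) / (48·E·I) (SI units).
  Case 1: delta = (72350 × 9.94^3) / (48 × (1.977 × 10¹¹) × 0.0008535) = 0.008773 m = 8.773 mm
  Case 2: delta = (12790 × 7.244^3) / (48 × (9.977 × 10¹⁰) × 0.0008222) = 0.001235 m = 1.235 mm
  Case 3: delta = (66780 × 2.748^3) / (48 × (8.222 × 10¹⁰) × 0.0002947) = 0.001192 m = 1.192 mm
Ordering: 8.773 mm (case 1) > 1.235 mm (case 2) > 1.192 mm (case 3)
Final answer: 1, 2, 3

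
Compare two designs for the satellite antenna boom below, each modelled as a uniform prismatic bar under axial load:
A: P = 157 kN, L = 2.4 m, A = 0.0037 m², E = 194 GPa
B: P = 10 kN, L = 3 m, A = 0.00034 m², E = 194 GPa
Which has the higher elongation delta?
Model: a uniform prismatic bar under axial load, so delta = (P·L) / (A·E) (SI units).
  A: delta = (157000 × 2.4) / (0.0037 × (1.94 × 10¹¹)) = 0.0005249 m = 0.5249 mm
  B: delta = (10000 × 3) / (0.00034 × (1.94 × 10¹¹)) = 0.0004548 m = 0.4548 mm
0.5249 mm > 0.4548 mm, so A is larger.
Final answer: A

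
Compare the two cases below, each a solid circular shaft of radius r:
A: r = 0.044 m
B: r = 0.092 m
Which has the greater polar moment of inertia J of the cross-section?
Model: a solid circular shaft of radius r, so J = (π·r^4) / 2 (SI units).
  A: J = (π × 0.044^4) / 2 = 5.887 × 10⁻⁶ m⁴
  B: J = (π × 0.092^4) / 2 = 0.0001125 m⁴
0.0001125 m⁴ > 5.887 × 10⁻⁶ m⁴, so B is larger.
Final answer: B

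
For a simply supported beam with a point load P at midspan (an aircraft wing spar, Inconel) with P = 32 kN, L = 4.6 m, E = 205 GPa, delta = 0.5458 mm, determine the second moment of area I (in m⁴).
Model: a simply supported beam with a point load P at midspan, so delta = (P·L^3) / (48·E·I).
Solve for I: I = (P·L^3) / (48·delta·E).
Convert to SI units:
  P = 32 kN = 32000 N
  E = 205 GPa = 2.05 × 10¹¹ Pa
  delta = 0.5458 mm = 0.0005458 m
Substitute:
  I = (32000 × 4.6^3) / (48 × 0.0005458 × (2.05 × 10¹¹))
  I = 0.00058 m⁴
Final answer: I = 0.00058 m⁴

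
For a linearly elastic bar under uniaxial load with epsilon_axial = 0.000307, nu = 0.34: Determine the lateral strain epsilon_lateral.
Model: a linearly elastic bar under uniaxial load, so epsilon_lateral = -nu·epsilon_axial.
Substitute:
  epsilon_lateral = -(0.34 × 0.000307)
  epsilon_lateral = -0.0001044
Final answer: epsilon_lateral = -0.0001044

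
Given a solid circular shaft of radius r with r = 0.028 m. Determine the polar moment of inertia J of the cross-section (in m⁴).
Model: a solid circular shaft of radius r, so J = (π·r^4) / 2.
Substitute:
  J = (π × 0.028^4) / 2
  J = 9.655 × 10⁻⁷ m⁴
Final answer: J = 9.655 × 10⁻⁷ m⁴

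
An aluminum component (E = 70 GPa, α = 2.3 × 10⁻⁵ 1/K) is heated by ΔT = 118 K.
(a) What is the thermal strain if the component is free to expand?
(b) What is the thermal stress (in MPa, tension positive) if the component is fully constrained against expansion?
(a) Free thermal strain ε_th = α·ΔT = (2.3 × 10⁻⁵) × 118 = 0.002714
(b) Fully constrained, the expansion is suppressed, so σ = -E·α·ΔT. Convert E = 70 GPa = 7 × 10¹⁰ Pa.
  σ = -(7 × 10¹⁰) × (2.3 × 10⁻⁵) × 118 = -1.9 × 10⁸ Pa = -190 MPa (compressive)
Final answer: (a) ε_th = 0.002714, (b) σ = -190 MPa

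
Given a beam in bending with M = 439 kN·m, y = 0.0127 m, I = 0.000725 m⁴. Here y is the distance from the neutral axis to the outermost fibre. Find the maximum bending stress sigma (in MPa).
Model: a beam in bending, so sigma = (M·y) / I.
Convert to SI units:
  M = 439 kN·m = 439000 N·m
Substitute:
  sigma = (439000 × 0.0127) / 0.000725
  sigma = 7.69 × 10⁶ Pa
Convert: sigma = 7.69 × 10⁶ Pa = 7.69 MPa
Final answer: sigma = 7.69 MPa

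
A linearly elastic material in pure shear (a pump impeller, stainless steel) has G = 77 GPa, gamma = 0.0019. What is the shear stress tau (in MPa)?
Model: a linearly elastic material in pure shear, so tau = G·gamma.
Convert to SI units:
  G = 77 GPa = 7.7 × 10¹⁰ Pa
Substitute:
  tau = (7.7 × 10¹⁰) × 0.0019
  tau = 1.463 × 10⁸ Pa
Convert: tau = 1.463 × 10⁸ Pa = 146.3 MPa
Final answer: tau = 146.3 MPa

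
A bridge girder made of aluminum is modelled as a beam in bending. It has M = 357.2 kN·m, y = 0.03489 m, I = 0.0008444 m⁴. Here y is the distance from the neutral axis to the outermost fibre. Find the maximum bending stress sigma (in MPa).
Model: a beam in bending, so sigma = (M·y) / I.
Convert to SI units:
  M = 357.2 kN·m = 357200 N·m
Substitute:
  sigma = (357200 × 0.03489) / 0.0008444
  sigma = 1.476 × 10⁷ Pa
Convert: sigma = 1.476 × 10⁷ Pa = 14.76 MPa
Final answer: sigma = 14.76 MPa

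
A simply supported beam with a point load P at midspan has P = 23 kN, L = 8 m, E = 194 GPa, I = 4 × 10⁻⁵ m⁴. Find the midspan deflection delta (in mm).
Model: a simply supported beam with a point load P at midspan, so delta = (P·L^3) / (48·E·I).
Convert to SI units:
  P = 23 kN = 23000 N
  E = 194 GPa = 1.94 × 10¹¹ Pa
Substitute:
  delta = (23000 × 8^3) / (48 × (1.94 × 10¹¹) × (4 × 10⁻⁵))
  delta = 0.03162 m
Convert: delta = 0.03162 m = 31.62 mm
Final answer: delta = 31.62 mm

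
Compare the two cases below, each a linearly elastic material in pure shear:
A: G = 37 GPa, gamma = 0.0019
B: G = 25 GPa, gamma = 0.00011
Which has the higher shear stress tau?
Model: a linearly elastic material in pure shear, so tau = G·gamma (SI units).
  A: tau = (3.7 × 10¹⁰) × 0.0019 = 7.03 × 10⁷ Pa = 70.3 MPa
  B: tau = (2.5 × 10¹⁰) × 0.00011 = 2.75 × 10⁶ Pa = 2.75 MPa
70.3 MPa > 2.75 MPa, so A is larger.
Final answer: A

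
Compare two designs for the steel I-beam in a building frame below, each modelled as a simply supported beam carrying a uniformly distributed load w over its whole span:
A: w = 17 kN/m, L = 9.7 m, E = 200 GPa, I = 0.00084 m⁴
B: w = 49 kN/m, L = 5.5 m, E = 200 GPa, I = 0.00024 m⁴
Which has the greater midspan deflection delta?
Model: a simply supported beam carrying a uniformly distributed load w over its whole span, so delta = (5·w·L^4) / (384·E·I) (SI units).
  A: delta = (5 × 17000 × 9.7^4) / (384 × (2 × 10¹¹) × 0.00084) = 0.01166 m = 11.66 mm
  B: delta = (5 × 49000 × 5.5^4) / (384 × (2 × 10¹¹) × 0.00024) = 0.01216 m = 12.16 mm
12.16 mm > 11.66 mm, so B is larger.
Final answer: B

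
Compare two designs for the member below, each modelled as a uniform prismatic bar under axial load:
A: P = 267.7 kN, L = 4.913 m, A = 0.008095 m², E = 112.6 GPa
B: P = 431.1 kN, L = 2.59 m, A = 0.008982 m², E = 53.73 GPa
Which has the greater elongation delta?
Model: a uniform prismatic bar under axial load, so delta = (P·L) / (A·E) (SI units).
  A: delta = (267700 × 4.913) / (0.008095 × (1.126 × 10¹¹)) = 0.001443 m = 1.443 mm
  B: delta = (431100 × 2.59) / (0.008982 × (5.373 × 10¹⁰)) = 0.002314 m = 2.314 mm
2.314 mm > 1.443 mm, so B is larger.
Final answer: B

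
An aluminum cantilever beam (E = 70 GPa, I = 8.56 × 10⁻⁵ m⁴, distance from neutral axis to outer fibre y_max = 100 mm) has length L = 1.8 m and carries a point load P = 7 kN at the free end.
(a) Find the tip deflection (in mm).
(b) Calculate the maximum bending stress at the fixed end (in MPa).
(a) Tip deflection of a cantilever with an end point load: δ = P·L^3 / (3·E·I). Convert P = 7 kN = 7000 N, E = 70 GPa = 7 × 10¹⁰ Pa.
  δ = (7000 × 1.8^3) / (3 × (7 × 10¹⁰) × (8.56 × 10⁻⁵)) = 0.002271 m = 2.271 mm
(b) Maximum bending moment at the fixed end: M = P·L = 7000 × 1.8 = 12600 N·m. Convert y_max = 100 mm = 0.1 m.
  σ = M·y_max / I = (12600 × 0.1) / (8.56 × 10⁻⁵) = 1.472 × 10⁷ Pa = 14.72 MPa
Final answer: (a) δ = 2.271 mm, (b) σ = 14.72 MPa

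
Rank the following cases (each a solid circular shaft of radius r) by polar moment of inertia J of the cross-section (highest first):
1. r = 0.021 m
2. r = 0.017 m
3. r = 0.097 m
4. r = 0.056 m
Model: a solid circular shaft of radius r, so J = (π·r^4) / 2 (SI units).
  Case 1: J = (π × 0.021^4) / 2 = 3.055 × 10⁻⁷ m⁴
  Case 2: J = (π × 0.017^4) / 2 = 1.312 × 10⁻⁷ m⁴
  Case 3: J = (π × 0.097^4) / 2 = 0.0001391 m⁴
  Case 4: J = (π × 0.056^4) / 2 = 1.545 × 10⁻⁵ m⁴
Ordering: 0.0001391 m⁴ (case 3) > 1.545 × 10⁻⁵ m⁴ (case 4) > 3.055 × 10⁻⁷ m⁴ (case 1) > 1.312 × 10⁻⁷ m⁴ (case 2)
Final answer: 3, 4, 1, 2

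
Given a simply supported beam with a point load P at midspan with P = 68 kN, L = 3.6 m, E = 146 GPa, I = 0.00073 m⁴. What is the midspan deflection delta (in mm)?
Model: a simply supported beam with a point load P at midspan, so delta = (P·L^3) / (48·E·I).
Convert to SI units:
  P = 68 kN = 68000 N
  E = 146 GPa = 1.46 × 10¹¹ Pa
Substitute:
  delta = (68000 × 3.6^3) / (48 × (1.46 × 10¹¹) × 0.00073)
  delta = 0.0006202 m
Convert: delta = 0.0006202 m = 0.6202 mm
Final answer: delta = 0.6202 mm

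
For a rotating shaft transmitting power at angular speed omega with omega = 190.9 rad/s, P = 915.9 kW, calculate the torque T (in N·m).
Model: a rotating shaft transmitting power at angular speed omega, so P = T·omega.
Solve for T: T = P / omega.
Convert to SI units:
  P = 915.9 kW = 915900 W
Substitute:
  T = 915900 / 190.9
  T = 4798 N·m
Final answer: T = 4798 N·m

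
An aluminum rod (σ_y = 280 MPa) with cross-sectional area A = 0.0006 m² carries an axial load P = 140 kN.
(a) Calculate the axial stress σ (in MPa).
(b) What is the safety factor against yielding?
(a) Axial stress σ = P/A. Convert P = 140 kN = 140000 N.
  σ = 140000 / 0.0006 = 2.333 × 10⁸ Pa = 233.3 MPa
(b) Safety factor SF = σ_y/σ = 280 / 233.3 = 1.2
Final answer: (a) σ = 233.3 MPa, (b) SF = 1.2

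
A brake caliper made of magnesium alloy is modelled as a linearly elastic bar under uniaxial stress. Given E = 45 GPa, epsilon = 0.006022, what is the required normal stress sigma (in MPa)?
Model: a linearly elastic bar under uniaxial stress, so epsilon = sigma / E.
Solve for sigma: sigma = epsilon·E.
Convert to SI units:
  E = 45 GPa = 4.5 × 10¹⁰ Pa
Substitute:
  sigma = 0.006022 × (4.5 × 10¹⁰)
  sigma = 2.71 × 10⁸ Pa
Convert: sigma = 2.71 × 10⁸ Pa = 271 MPa
Final answer: sigma = 271 MPa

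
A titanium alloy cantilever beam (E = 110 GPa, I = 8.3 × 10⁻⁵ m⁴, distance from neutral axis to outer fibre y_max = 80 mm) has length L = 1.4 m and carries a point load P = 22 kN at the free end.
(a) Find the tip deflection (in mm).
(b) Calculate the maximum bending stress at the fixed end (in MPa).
(a) Tip deflection of a cantilever with an end point load: δ = P·L^3 / (3·E·I). Convert P = 22 kN = 22000 N, E = 110 GPa = 1.1 × 10¹¹ Pa.
  δ = (22000 × 1.4^3) / (3 × (1.1 × 10¹¹) × (8.3 × 10⁻⁵)) = 0.002204 m = 2.204 mm
(b) Maximum bending moment at the fixed end: M = P·L = 22000 × 1.4 = 30800 N·m. Convert y_max = 80 mm = 0.08 m.
  σ = M·y_max / I = (30800 × 0.08) / (8.3 × 10⁻⁵) = 2.969 × 10⁷ Pa = 29.69 MPa
Final answer: (a) δ = 2.204 mm, (b) σ = 29.69 MPa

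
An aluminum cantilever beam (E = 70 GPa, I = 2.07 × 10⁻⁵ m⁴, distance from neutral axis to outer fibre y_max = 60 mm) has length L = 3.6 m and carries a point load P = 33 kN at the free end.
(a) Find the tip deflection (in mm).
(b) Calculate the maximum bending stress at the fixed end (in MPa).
(a) Tip deflection of a cantilever with an end point load: δ = P·L^3 / (3·E·I). Convert P = 33 kN = 33000 N, E = 70 GPa = 7 × 10¹⁰ Pa.
  δ = (33000 × 3.6^3) / (3 × (7 × 10¹⁰) × (2.07 × 10⁻⁵)) = 0.3542 m = 354.2 mm
(b) Maximum bending moment at the fixed end: M = P·L = 33000 × 3.6 = 118800 N·m. Convert y_max = 60 mm = 0.06 m.
  σ = M·y_max / I = (118800 × 0.06) / (2.07 × 10⁻⁵) = 3.443 × 10⁸ Pa = 344.3 MPa
Final answer: (a) δ = 354.2 mm, (b) σ = 344.3 MPa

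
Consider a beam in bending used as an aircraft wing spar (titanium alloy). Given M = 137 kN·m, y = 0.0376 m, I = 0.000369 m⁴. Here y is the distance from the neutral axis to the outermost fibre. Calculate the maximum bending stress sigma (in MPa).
Model: a beam in bending, so sigma = (M·y) / I.
Convert to SI units:
  M = 137 kN·m = 137000 N·m
Substitute:
  sigma = (137000 × 0.0376) / 0.000369
  sigma = 1.396 × 10⁷ Pa
Convert: sigma = 1.396 × 10⁷ Pa = 13.96 MPa
Final answer: sigma = 13.96 MPa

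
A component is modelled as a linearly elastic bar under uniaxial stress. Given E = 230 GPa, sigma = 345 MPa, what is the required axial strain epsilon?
Model: a linearly elastic bar under uniaxial stress, so sigma = E·epsilon.
Solve for epsilon: epsilon = sigma / E.
Convert to SI units:
  E = 230 GPa = 2.3 × 10¹¹ Pa
  sigma = 345 MPa = 3.45 × 10⁸ Pa
Substitute:
  epsilon = (3.45 × 10⁸) / (2.3 × 10¹¹)
  epsilon = 0.0015
Final answer: epsilon = 0.0015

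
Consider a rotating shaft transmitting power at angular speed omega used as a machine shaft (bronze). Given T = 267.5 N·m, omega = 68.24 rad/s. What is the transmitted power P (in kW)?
Model: a rotating shaft transmitting power at angular speed omega, so P = T·omega.
Substitute:
  P = 267.5 × 68.24
  P = 18250 W
Convert: P = 18250 W = 18.25 kW
Final answer: P = 18.25 kW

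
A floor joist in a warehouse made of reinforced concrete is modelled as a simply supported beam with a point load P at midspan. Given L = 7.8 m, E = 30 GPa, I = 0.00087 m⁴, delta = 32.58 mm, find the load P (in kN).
Model: a simply supported beam with a point load P at midspan, so delta = (P·L^3) / (48·E·I).
Solve for P: P = (48·delta·E·I) / L^3.
Convert to SI units:
  E = 30 GPa = 3 × 10¹⁰ Pa
  delta = 32.58 mm = 0.03258 m
Substitute:
  P = (48 × 0.03258 × (3 × 10¹⁰) × 0.00087) / 7.8^3
  P = 86010 N
Convert: P = 86010 N = 86.01 kN
Final answer: P = 86.01 kN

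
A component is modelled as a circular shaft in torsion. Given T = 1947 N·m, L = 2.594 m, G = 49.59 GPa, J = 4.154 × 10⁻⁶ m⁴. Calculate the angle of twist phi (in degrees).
Model: a circular shaft in torsion, so phi = (T·L) / (G·J).
Convert to SI units:
  G = 49.59 GPa = 4.959 × 10¹⁰ Pa
Substitute:
  phi = (1947 × 2.594) / ((4.959 × 10¹⁰) × (4.154 × 10⁻⁶))
  phi = 0.02452 rad
Convert to degrees: phi = 0.02452 × 180/π = 1.405°
Final answer: phi = 1.405°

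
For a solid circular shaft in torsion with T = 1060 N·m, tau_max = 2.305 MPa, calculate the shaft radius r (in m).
Model: a solid circular shaft in torsion, so tau_max = (2·T) / (π·r^3).
Solve for r: r = ((2·T) / (π·tau_max))^(1/3).
Convert to SI units:
  tau_max = 2.305 MPa = 2.305 × 10⁶ Pa
Substitute:
  r = ((2 × 1060) / (π × (2.305 × 10⁶)))^(1/3)
  r = 0.0664 m
Final answer: r = 0.0664 m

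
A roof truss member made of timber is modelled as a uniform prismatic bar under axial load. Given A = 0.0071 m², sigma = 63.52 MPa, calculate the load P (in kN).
Model: a uniform prismatic bar under axial load, so sigma = P / A.
Solve for P: P = sigma·A.
Convert to SI units:
  sigma = 63.52 MPa = 6.352 × 10⁷ Pa
Substitute:
  P = (6.352 × 10⁷) × 0.0071
  P = 451000 N
Convert: P = 451000 N = 451 kN
Final answer: P = 451 kN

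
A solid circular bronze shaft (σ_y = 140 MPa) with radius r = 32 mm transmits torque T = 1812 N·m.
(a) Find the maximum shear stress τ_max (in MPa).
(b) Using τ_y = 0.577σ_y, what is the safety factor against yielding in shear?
(a) For a solid circular shaft, τ_max = T·r/J with J = π·r^4/2, i.e. τ_max = 2·T / (π·r^3). Convert r = 32 mm = 0.032 m.
  τ_max = (2 × 1812) / (π × 0.032^3) = 3.52 × 10⁷ Pa = 35.2 MPa
(b) τ_y = 0.577 × 140 = 80.78 MPa
  SF = τ_y/τ_max = 80.78 / 35.2 = 2.295
Final answer: (a) τ_max = 35.2 MPa, (b) SF = 2.295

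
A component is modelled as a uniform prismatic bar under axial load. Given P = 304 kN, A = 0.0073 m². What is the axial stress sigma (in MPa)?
Model: a uniform prismatic bar under axial load, so sigma = P / A.
Convert to SI units:
  P = 304 kN = 304000 N
Substitute:
  sigma = 304000 / 0.0073
  sigma = 4.164 × 10⁷ Pa
Convert: sigma = 4.164 × 10⁷ Pa = 41.64 MPa
Final answer: sigma = 41.64 MPa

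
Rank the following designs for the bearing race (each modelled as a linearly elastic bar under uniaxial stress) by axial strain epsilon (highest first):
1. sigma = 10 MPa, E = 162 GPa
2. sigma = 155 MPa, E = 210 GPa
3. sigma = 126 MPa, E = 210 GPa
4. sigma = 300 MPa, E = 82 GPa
Model: a linearly elastic bar under uniaxial stress, so epsilon = sigma / E (SI units).
  Case 1: epsilon = (1 × 10⁷) / (1.62 × 10¹¹) = 6.173 × 10⁻⁵
  Case 2: epsilon = (1.55 × 10⁸) / (2.1 × 10¹¹) = 0.0007381
  Case 3: epsilon = (1.26 × 10⁸) / (2.1 × 10¹¹) = 0.0006
  Case 4: epsilon = (3 × 10⁸) / (8.2 × 10¹⁰) = 0.003659
Ordering: 0.003659 (case 4) > 0.0007381 (case 2) > 0.0006 (case 3) > 6.173 × 10⁻⁵ (case 1)
Final answer: 4, 2, 3, 1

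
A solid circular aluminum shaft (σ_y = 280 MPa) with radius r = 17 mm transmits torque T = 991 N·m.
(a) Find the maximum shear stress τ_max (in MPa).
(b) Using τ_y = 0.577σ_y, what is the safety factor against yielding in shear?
(a) For a solid circular shaft, τ_max = T·r/J with J = π·r^4/2, i.e. τ_max = 2·T / (π·r^3). Convert r = 17 mm = 0.017 m.
  τ_max = (2 × 991) / (π × 0.017^3) = 1.284 × 10⁸ Pa = 128.4 MPa
(b) τ_y = 0.577 × 280 = 161.56 MPa
  SF = τ_y/τ_max = 161.56 / 128.4 = 1.258
Final answer: (a) τ_max = 128.4 MPa, (b) SF = 1.258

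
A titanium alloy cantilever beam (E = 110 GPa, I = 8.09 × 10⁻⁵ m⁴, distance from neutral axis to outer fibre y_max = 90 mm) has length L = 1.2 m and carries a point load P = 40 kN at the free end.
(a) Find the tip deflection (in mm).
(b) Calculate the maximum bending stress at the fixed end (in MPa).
(a) Tip deflection of a cantilever with an end point load: δ = P·L^3 / (3·E·I). Convert P = 40 kN = 40000 N, E = 110 GPa = 1.1 × 10¹¹ Pa.
  δ = (40000 × 1.2^3) / (3 × (1.1 × 10¹¹) × (8.09 × 10⁻⁵)) = 0.002589 m = 2.589 mm
(b) Maximum bending moment at the fixed end: M = P·L = 40000 × 1.2 = 48000 N·m. Convert y_max = 90 mm = 0.09 m.
  σ = M·y_max / I = (48000 × 0.09) / (8.09 × 10⁻⁵) = 5.34 × 10⁷ Pa = 53.4 MPa
Final answer: (a) δ = 2.589 mm, (b) σ = 53.4 MPa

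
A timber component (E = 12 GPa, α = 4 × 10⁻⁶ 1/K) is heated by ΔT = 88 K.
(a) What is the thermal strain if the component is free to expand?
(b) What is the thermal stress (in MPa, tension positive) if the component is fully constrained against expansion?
(a) Free thermal strain ε_th = α·ΔT = (4 × 10⁻⁶) × 88 = 0.000352
(b) Fully constrained, the expansion is suppressed, so σ = -E·α·ΔT. Convert E = 12 GPa = 1.2 × 10¹⁰ Pa.
  σ = -(1.2 × 10¹⁰) × (4 × 10⁻⁶) × 88 = -4.224 × 10⁶ Pa = -4.224 MPa (compressive)
Final answer: (a) ε_th = 0.000352, (b) σ = -4.224 MPa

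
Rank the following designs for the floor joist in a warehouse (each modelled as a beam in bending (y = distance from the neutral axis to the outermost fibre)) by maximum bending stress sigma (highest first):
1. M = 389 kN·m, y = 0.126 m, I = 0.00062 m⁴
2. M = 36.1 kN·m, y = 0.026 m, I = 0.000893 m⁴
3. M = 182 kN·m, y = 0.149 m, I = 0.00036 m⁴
Model: a beam in bending (y = distance from the neutral axis to the outermost fibre), so sigma = (M·y) / I (SI units).
  Case 1: sigma = (389000 × 0.126) / 0.00062 = 7.905 × 10⁷ Pa = 79.05 MPa
  Case 2: sigma = (36100 × 0.026) / 0.000893 = 1.051 × 10⁶ Pa = 1.051 MPa
  Case 3: sigma = (182000 × 0.149) / 0.00036 = 7.533 × 10⁷ Pa = 75.33 MPa
Ordering: 79.05 MPa (case 1) > 75.33 MPa (case 3) > 1.051 MPa (case 2)
Final answer: 1, 3, 2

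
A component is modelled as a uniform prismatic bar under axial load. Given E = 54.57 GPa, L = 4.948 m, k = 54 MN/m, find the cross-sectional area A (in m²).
Model: a uniform prismatic bar under axial load, so k = (A·E) / L.
Solve for A: A = (k·L) / E.
Convert to SI units:
  E = 54.57 GPa = 5.457 × 10¹⁰ Pa
  k = 54 MN/m = 5.4 × 10⁷ N/m
Substitute:
  A = ((5.4 × 10⁷) × 4.948) / (5.457 × 10¹⁰)
  A = 0.004896 m²
Final answer: A = 0.004896 m²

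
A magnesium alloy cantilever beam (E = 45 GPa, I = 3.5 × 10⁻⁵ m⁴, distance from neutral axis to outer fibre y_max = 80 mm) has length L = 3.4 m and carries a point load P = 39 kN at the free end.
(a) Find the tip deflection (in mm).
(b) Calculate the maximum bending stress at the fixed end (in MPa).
(a) Tip deflection of a cantilever with an end point load: δ = P·L^3 / (3·E·I). Convert P = 39 kN = 39000 N, E = 45 GPa = 4.5 × 10¹⁰ Pa.
  δ = (39000 × 3.4^3) / (3 × (4.5 × 10¹⁰) × (3.5 × 10⁻⁵)) = 0.3244 m = 324.4 mm
(b) Maximum bending moment at the fixed end: M = P·L = 39000 × 3.4 = 132600 N·m. Convert y_max = 80 mm = 0.08 m.
  σ = M·y_max / I = (132600 × 0.08) / (3.5 × 10⁻⁵) = 3.031 × 10⁸ Pa = 303.1 MPa
Final answer: (a) δ = 324.4 mm, (b) σ = 303.1 MPa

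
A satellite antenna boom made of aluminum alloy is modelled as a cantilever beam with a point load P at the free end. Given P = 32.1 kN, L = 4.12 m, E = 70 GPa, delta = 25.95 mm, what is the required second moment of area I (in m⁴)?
Model: a cantilever beam with a point load P at the free end, so delta = (P·L^3) / (3·E·I).
Solve for I: I = (P·L^3) / (3·delta·E).
Convert to SI units:
  P = 32.1 kN = 32100 N
  E = 70 GPa = 7 × 10¹⁰ Pa
  delta = 25.95 mm = 0.02595 m
Substitute:
  I = (32100 × 4.12^3) / (3 × 0.02595 × (7 × 10¹⁰))
  I = 0.0004119 m⁴
Final answer: I = 0.0004119 m⁴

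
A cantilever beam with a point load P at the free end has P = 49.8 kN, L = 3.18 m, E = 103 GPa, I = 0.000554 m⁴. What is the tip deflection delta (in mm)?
Model: a cantilever beam with a point load P at the free end, so delta = (P·L^3) / (3·E·I).
Convert to SI units:
  P = 49.8 kN = 49800 N
  E = 103 GPa = 1.03 × 10¹¹ Pa
Substitute:
  delta = (49800 × 3.18^3) / (3 × (1.03 × 10¹¹) × 0.000554)
  delta = 0.009355 m
Convert: delta = 0.009355 m = 9.355 mm
Final answer: delta = 9.355 mm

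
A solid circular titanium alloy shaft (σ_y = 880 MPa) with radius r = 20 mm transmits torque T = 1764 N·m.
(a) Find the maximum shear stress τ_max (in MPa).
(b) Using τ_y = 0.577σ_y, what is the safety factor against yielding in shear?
(a) For a solid circular shaft, τ_max = T·r/J with J = π·r^4/2, i.e. τ_max = 2·T / (π·r^3). Convert r = 20 mm = 0.02 m.
  τ_max = (2 × 1764) / (π × 0.02^3) = 1.404 × 10⁸ Pa = 140.4 MPa
(b) τ_y = 0.577 × 880 = 507.76 MPa
  SF = τ_y/τ_max = 507.76 / 140.4 = 3.617
Final answer: (a) τ_max = 140.4 MPa, (b) SF = 3.617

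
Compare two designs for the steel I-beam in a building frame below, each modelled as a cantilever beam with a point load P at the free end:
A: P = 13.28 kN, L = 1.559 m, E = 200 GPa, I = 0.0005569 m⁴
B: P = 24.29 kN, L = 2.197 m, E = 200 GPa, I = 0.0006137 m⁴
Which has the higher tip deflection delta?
Model: a cantilever beam with a point load P at the free end, so delta = (P·L^3) / (3·E·I) (SI units).
  A: delta = (13280 × 1.559^3) / (3 × (2 × 10¹¹) × 0.0005569) = 0.0001506 m = 0.1506 mm
  B: delta = (24290 × 2.197^3) / (3 × (2 × 10¹¹) × 0.0006137) = 0.0006995 m = 0.6995 mm
0.6995 mm > 0.1506 mm, so B is larger.
Final answer: B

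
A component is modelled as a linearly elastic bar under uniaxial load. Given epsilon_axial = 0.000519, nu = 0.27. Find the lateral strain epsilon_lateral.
Model: a linearly elastic bar under uniaxial load, so epsilon_lateral = -nu·epsilon_axial.
Substitute:
  epsilon_lateral = -(0.27 × 0.000519)
  epsilon_lateral = -0.0001401
Final answer: epsilon_lateral = -0.0001401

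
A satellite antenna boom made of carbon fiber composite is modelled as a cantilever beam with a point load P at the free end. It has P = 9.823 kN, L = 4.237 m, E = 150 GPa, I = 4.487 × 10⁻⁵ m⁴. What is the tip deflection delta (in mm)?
Model: a cantilever beam with a point load P at the free end, so delta = (P·L^3) / (3·E·I).
Convert to SI units:
  P = 9.823 kN = 9823 N
  E = 150 GPa = 1.5 × 10¹¹ Pa
Substitute:
  delta = (9823 × 4.237^3) / (3 × (1.5 × 10¹¹) × (4.487 × 10⁻⁵))
  delta = 0.037 m
Convert: delta = 0.037 m = 37 mm
Final answer: delta = 37 mm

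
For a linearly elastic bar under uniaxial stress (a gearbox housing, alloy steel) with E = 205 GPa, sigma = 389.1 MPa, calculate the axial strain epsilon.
Model: a linearly elastic bar under uniaxial stress, so sigma = E·epsilon.
Solve for epsilon: epsilon = sigma / E.
Convert to SI units:
  E = 205 GPa = 2.05 × 10¹¹ Pa
  sigma = 389.1 MPa = 3.891 × 10⁸ Pa
Substitute:
  epsilon = (3.891 × 10⁸) / (2.05 × 10¹¹)
  epsilon = 0.001898
Final answer: epsilon = 0.001898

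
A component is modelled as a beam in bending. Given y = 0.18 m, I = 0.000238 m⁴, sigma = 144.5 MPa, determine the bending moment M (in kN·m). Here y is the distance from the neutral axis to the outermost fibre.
Model: a beam in bending, so sigma = (M·y) / I.
Solve for M: M = (sigma·I) / y.
Convert to SI units:
  sigma = 144.5 MPa = 1.445 × 10⁸ Pa
Substitute:
  M = ((1.445 × 10⁸) × 0.000238) / 0.18
  M = 191100 N·m
Convert: M = 191100 N·m = 191.1 kN·m
Final answer: M = 191.1 kN·m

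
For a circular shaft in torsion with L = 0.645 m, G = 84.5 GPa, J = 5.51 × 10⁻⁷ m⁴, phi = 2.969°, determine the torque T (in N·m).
Model: a circular shaft in torsion, so phi = (T·L) / (G·J).
Solve for T: T = (phi·G·J) / L.
Convert to SI units:
  G = 84.5 GPa = 8.45 × 10¹⁰ Pa
  phi = 2.969° = 0.05182 rad
Substitute:
  T = (0.05182 × (8.45 × 10¹⁰) × (5.51 × 10⁻⁷)) / 0.645
  T = 3741 N·m
Final answer: T = 3741 N·m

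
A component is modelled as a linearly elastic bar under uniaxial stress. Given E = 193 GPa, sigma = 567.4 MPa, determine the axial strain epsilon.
Model: a linearly elastic bar under uniaxial stress, so sigma = E·epsilon.
Solve for epsilon: epsilon = sigma / E.
Convert to SI units:
  E = 193 GPa = 1.93 × 10¹¹ Pa
  sigma = 567.4 MPa = 5.674 × 10⁸ Pa
Substitute:
  epsilon = (5.674 × 10⁸) / (1.93 × 10¹¹)
  epsilon = 0.00294
Final answer: epsilon = 0.00294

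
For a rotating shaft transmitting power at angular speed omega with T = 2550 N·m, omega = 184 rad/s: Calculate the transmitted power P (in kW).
Model: a rotating shaft transmitting power at angular speed omega, so P = T·omega.
Substitute:
  P = 2550 × 184
  P = 469200 W
Convert: P = 469200 W = 469.2 kW
Final answer: P = 469.2 kW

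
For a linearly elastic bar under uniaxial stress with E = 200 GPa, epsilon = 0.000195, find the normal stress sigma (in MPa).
Model: a linearly elastic bar under uniaxial stress, so epsilon = sigma / E.
Solve for sigma: sigma = epsilon·E.
Convert to SI units:
  E = 200 GPa = 2 × 10¹¹ Pa
Substitute:
  sigma = 0.000195 × (2 × 10¹¹)
  sigma = 3.9 × 10⁷ Pa
Convert: sigma = 3.9 × 10⁷ Pa = 39 MPa
Final answer: sigma = 39 MPa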